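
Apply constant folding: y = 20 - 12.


20 - 12 = 8 at compile time
Optimized: y = 8


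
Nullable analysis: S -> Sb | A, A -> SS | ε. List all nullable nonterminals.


A nonterminal is nullable iff some alternative derives ε (directly, or every symbol in it is nullable)
Nullable: {A, S}


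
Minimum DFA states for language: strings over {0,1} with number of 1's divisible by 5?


Track (count of 1) mod 5: states 0..4, accept at 0
Minimal DFA: 5 states


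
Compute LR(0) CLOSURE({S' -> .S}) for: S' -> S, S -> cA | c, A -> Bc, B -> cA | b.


Start: S' -> .S
For each item with dot before a nonterminal B, add B -> .γ for every B-production
Closure: [S' -> .S, S -> .cA, S -> .c]


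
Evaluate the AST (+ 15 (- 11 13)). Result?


Evaluate inner: (- 11 13) = -2
Evaluate root: (+ 15 -2) = 13
Result: 13


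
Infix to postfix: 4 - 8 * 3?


* has higher precedence, evaluate 8*3 first
Postfix: 4 8 3 * -


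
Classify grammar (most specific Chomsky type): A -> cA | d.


Right-linear: every RHS is a terminal or a terminal followed by one nonterminal
Classification: Type 3 (Regular)


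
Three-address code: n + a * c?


Break into single-operator statements:
t1 = a * c
t2 = n + t1


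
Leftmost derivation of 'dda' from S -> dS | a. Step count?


Derivation: S => dS => ddS => dda
Steps: 3


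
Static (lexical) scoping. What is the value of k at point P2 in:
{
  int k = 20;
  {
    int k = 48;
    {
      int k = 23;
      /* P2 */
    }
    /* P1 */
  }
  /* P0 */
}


k declared in the same block as P2
k = 23


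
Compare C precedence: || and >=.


'>=' is relational (level 7); '||' is logical OR (level 1)
Higher level binds tighter
'>=' has higher precedence than '||'


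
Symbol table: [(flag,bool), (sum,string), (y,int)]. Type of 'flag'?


Lookup 'flag' → type bool


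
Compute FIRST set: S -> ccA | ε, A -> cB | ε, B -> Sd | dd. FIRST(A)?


Per alternative of A: FIRST(cB) = {c}; FIRST(ε) = {ε}
FIRST(A) = {c, ε}


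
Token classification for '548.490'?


Pattern: digits with a decimal point
Type: FLOAT_LITERAL


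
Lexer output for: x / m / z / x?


Scan left to right, longest-match per lexeme
Tokens: ID(x), OP(/), ID(m), OP(/), ID(z), OP(/), ID(x)


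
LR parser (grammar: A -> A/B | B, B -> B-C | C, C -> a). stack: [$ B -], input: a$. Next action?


no handle; shift 'a'
Action: shift


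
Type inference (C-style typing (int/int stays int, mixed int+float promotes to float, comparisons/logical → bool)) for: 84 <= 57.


Operand types: int <= int
Rule: comparison yields bool
Result type: bool


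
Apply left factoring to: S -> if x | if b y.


Common prefix: 'if'
Factored: S -> if S', S' -> x | b y


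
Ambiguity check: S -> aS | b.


right-linear, alternatives start with distinct terminals 'a' vs 'b': unique leftmost derivation
Unambiguous


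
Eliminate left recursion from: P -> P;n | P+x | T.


Left-recursive alternatives: P;n, P+x; non-recursive: T
Introduce P': P -> TP', P' -> ;nP' | +xP' | ε


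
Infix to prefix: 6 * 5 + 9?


left-to-right (same/higher precedence on left): tree is (+ (* 6 5) 9)
Prefix: + * 6 5 9


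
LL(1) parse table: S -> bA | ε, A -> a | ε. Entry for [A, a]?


For [A, a]: 'a' ∈ FIRST(a)
Entry: A -> a


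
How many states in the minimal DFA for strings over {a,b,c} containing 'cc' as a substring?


KMP-style automaton: 2 progress states + 1 absorbing accept = 3
Minimal DFA: 3 states


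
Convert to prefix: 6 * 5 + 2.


left-to-right (same/higher precedence on left): tree is (+ (* 6 5) 2)
Prefix: + * 6 5 2


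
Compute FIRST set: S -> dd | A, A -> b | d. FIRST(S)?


Per alternative of S: FIRST(dd) = {d}; FIRST(A) = {b, d}
FIRST(S) = {b, d}


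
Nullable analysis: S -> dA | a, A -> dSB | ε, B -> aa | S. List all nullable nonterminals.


A nonterminal is nullable iff some alternative derives ε (directly, or every symbol in it is nullable)
Nullable: {A}


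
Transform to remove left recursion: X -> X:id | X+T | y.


Left-recursive alternatives: X:id, X+T; non-recursive: y
Introduce X': X -> yX', X' -> :idX' | +TX' | ε


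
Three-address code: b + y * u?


Break into single-operator statements:
t1 = y * u
t2 = b + t1


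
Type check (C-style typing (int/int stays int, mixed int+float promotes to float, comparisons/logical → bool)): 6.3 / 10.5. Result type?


Operand types: float / float
Rule: mixed int/float promotes to float; int/int stays int
Result type: float


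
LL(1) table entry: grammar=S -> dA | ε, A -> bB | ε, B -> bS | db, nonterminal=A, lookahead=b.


For [A, b]: 'b' ∈ FIRST(bB)
Entry: A -> bB


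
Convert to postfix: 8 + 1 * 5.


* has higher precedence, evaluate 1*5 first
Postfix: 8 1 5 * +


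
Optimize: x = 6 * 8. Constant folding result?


6 * 8 = 48 at compile time
Optimized: x = 48


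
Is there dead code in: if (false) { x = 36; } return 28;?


condition is constant false, so the whole block is unreachable
Dead: 'if (false) { x = 36; }'


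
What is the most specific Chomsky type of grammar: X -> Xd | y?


Left-linear: every RHS is a terminal or one nonterminal followed by a terminal
Classification: Type 3 (Regular)


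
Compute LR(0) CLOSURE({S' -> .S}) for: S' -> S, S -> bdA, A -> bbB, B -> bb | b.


Start: S' -> .S
For each item with dot before a nonterminal B, add B -> .γ for every B-production
Closure: [S' -> .S, S -> .bdA]


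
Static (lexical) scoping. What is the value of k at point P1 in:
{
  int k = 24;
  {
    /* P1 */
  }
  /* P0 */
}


P1's block does not declare k; resolves to the enclosing declaration at depth 0
k = 24


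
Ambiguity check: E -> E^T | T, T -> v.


precedence layered via separate nonterminal T: deterministic
Unambiguous


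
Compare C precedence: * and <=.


'*' is multiplicative (level 10); '<=' is relational (level 7)
Higher level binds tighter
'*' has higher precedence than '<='


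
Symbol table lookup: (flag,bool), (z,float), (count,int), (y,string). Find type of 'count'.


Lookup 'count' → type int


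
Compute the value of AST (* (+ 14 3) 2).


Evaluate inner: (+ 14 3) = 17
Evaluate root: (* 17 2) = 34
Result: 34


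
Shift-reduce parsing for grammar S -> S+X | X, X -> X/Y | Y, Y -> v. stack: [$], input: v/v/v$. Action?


no handle on stack; shift 'v'
Action: shift


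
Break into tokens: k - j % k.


Scan left to right, longest-match per lexeme
Tokens: ID(k), OP(-), ID(j), OP(%), ID(k)


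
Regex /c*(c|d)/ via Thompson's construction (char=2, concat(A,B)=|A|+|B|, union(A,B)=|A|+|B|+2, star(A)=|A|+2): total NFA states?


Syntax tree has 3 char leaf(s), 1 union(s), 1 star(s)
chars contribute 3×2 = 6; each union adds +2; each star adds +2
Total: 6 + 2 + 2 = 10 states


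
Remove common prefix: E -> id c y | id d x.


Common prefix: 'id'
Factored: E -> id E', E' -> c y | d x


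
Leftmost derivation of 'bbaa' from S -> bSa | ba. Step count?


Derivation: S => bSa => bbaa
Steps: 2


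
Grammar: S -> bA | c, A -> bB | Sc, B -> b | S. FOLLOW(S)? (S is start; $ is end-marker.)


$ ∈ FOLLOW(S). For each A -> αBβ: add FIRST(β)\{ε} to FOLLOW(B); if β nullable, add FOLLOW(A).
FOLLOW(S) = {$, c}


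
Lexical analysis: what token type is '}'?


Pattern: delimiter/punctuation
Type: PUNCTUATION


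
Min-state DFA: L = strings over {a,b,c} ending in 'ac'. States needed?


Track the longest suffix of input matching a prefix of 'ac': 3 classes (prefixes of length 0..2)
Minimal DFA: 3 states


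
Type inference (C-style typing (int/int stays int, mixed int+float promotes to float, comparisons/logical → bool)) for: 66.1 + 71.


Operand types: float + int
Rule: mixed int/float promotes to float; int/int stays int
Result type: float


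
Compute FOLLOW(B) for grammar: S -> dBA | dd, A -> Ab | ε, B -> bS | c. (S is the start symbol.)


$ ∈ FOLLOW(S). For each A -> αBβ: add FIRST(β)\{ε} to FOLLOW(B); if β nullable, add FOLLOW(A).
FOLLOW(B) = {$, b}


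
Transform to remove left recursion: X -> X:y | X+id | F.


Left-recursive alternatives: X:y, X+id; non-recursive: F
Introduce X': X -> FX', X' -> :yX' | +idX' | ε


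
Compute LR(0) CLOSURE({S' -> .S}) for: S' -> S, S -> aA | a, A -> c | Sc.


Start: S' -> .S
For each item with dot before a nonterminal B, add B -> .γ for every B-production
Closure: [S' -> .S, S -> .aA, S -> .a]


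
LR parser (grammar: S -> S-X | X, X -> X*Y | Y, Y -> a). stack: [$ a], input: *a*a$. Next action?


'a' on top is the handle for Y -> a
Action: reduce (Y -> a)


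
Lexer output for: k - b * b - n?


Scan left to right, longest-match per lexeme
Tokens: ID(k), OP(-), ID(b), OP(*), ID(b), OP(-), ID(n)


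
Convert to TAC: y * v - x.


Break into single-operator statements:
t1 = y * v
t2 = t1 - x


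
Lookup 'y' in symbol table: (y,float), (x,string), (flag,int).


Lookup 'y' → type float


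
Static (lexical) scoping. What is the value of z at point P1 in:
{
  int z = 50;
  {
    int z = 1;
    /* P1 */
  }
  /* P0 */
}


z declared in the same block as P1
z = 1


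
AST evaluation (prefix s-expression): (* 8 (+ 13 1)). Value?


Evaluate inner: (+ 13 1) = 14
Evaluate root: (* 8 14) = 112
Result: 112


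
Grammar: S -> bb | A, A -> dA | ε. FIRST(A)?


Per alternative of A: FIRST(dA) = {d}; FIRST(ε) = {ε}
FIRST(A) = {d, ε}


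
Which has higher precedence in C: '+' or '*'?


'*' is multiplicative (level 10); '+' is additive (level 9)
Higher level binds tighter
'*' has higher precedence than '+'


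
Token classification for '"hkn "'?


Pattern: double-quoted sequence
Type: STRING_LITERAL


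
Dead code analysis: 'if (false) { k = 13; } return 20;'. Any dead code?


condition is constant false, so the whole block is unreachable
Dead: 'if (false) { k = 13; }'


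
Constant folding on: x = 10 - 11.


10 - 11 = -1 at compile time
Optimized: x = -1


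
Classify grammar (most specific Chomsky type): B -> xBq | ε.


Single nonterminal LHS, but x^n q^n is not regular
Classification: Type 2 (Context-Free)


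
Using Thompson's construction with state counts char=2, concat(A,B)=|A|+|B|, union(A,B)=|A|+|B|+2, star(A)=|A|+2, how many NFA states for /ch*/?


Syntax tree has 2 char leaf(s), 0 union(s), 1 star(s)
chars contribute 2×2 = 4; each union adds +2; each star adds +2
Total: 4 + 0 + 2 = 6 states


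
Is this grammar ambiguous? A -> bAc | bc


balanced b^n…c^n: each string has a unique parse
Unambiguous


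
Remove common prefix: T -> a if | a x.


Common prefix: 'a'
Factored: T -> a T', T' -> if | x


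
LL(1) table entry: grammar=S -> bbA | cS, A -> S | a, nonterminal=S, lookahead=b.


For [S, b]: 'b' ∈ FIRST(bbA)
Entry: S -> bbA


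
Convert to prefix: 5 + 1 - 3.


left-to-right (same/higher precedence on left): tree is (- (+ 5 1) 3)
Prefix: - + 5 1 3


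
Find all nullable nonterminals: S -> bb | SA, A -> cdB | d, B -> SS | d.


A nonterminal is nullable iff some alternative derives ε (directly, or every symbol in it is nullable)
Nullable: {}


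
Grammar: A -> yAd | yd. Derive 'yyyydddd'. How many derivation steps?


Derivation: A => yAd => yyAdd => yyyAddd => yyyydddd
Steps: 4


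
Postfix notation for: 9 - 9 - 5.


Left to right (same or higher precedence on left)
Postfix: 9 9 - 5 -


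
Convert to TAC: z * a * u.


Break into single-operator statements:
t1 = z * a
t2 = t1 * u


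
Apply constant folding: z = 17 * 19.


17 * 19 = 323 at compile time
Optimized: z = 323


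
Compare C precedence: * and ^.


'*' is multiplicative (level 10); '^' is bitwise XOR (level 4)
Higher level binds tighter
'*' has higher precedence than '^'


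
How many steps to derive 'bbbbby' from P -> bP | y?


Derivation: P => bP => bbP => bbbP => bbbbP => bbbbbP => bbbbby
Steps: 6


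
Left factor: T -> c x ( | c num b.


Common prefix: 'c'
Factored: T -> c T', T' -> x ( | num b


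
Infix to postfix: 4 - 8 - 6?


Left to right (same or higher precedence on left)
Postfix: 4 8 - 6 -


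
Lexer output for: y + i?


Scan left to right, longest-match per lexeme
Tokens: ID(y), OP(+), ID(i)


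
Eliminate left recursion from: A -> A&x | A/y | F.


Left-recursive alternatives: A&x, A/y; non-recursive: F
Introduce A': A -> FA', A' -> &xA' | /yA' | ε


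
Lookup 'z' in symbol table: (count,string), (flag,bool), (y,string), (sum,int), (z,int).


Lookup 'z' → type int


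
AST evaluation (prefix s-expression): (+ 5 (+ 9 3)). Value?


Evaluate inner: (+ 9 3) = 12
Evaluate root: (+ 5 12) = 17
Result: 17


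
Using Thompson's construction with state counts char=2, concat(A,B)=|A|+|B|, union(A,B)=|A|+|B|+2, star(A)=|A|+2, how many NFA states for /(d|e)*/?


Syntax tree has 2 char leaf(s), 1 union(s), 1 star(s)
chars contribute 2×2 = 4; each union adds +2; each star adds +2
Total: 4 + 2 + 2 = 8 states


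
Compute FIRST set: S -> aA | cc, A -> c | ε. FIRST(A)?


Per alternative of A: FIRST(c) = {c}; FIRST(ε) = {ε}
FIRST(A) = {c, ε}


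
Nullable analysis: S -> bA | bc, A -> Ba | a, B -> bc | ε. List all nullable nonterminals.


A nonterminal is nullable iff some alternative derives ε (directly, or every symbol in it is nullable)
Nullable: {B}


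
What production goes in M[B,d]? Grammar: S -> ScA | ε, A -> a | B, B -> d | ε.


For [B, d]: 'd' ∈ FIRST(d)
Entry: B -> d


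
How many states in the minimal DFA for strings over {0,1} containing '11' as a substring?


KMP-style automaton: 2 progress states + 1 absorbing accept = 3
Minimal DFA: 3 states


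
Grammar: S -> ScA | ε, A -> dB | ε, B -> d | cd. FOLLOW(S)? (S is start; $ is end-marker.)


$ ∈ FOLLOW(S). For each A -> αBβ: add FIRST(β)\{ε} to FOLLOW(B); if β nullable, add FOLLOW(A).
FOLLOW(S) = {$, c}


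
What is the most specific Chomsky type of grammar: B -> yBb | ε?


Single nonterminal LHS, but y^n b^n is not regular
Classification: Type 2 (Context-Free)


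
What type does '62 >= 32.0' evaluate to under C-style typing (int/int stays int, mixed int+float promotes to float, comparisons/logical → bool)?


Operand types: int >= float
Rule: comparison yields bool
Result type: bool


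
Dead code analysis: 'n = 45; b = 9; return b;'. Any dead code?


n is assigned but never read
Dead: 'n = 45'


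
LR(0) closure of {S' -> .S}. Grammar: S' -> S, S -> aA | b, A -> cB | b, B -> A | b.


Start: S' -> .S
For each item with dot before a nonterminal B, add B -> .γ for every B-production
Closure: [S' -> .S, S -> .aA, S -> .b]


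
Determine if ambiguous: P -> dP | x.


right-linear, alternatives start with distinct terminals 'd' vs 'x': unique leftmost derivation
Unambiguous


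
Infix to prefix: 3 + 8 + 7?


left-to-right (same/higher precedence on left): tree is (+ (+ 3 8) 7)
Prefix: + + 3 8 7


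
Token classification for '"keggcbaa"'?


Pattern: double-quoted sequence
Type: STRING_LITERAL


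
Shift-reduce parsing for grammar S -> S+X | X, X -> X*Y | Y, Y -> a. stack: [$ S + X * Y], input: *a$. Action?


handle 'X*Y' on top
Action: reduce (X -> X*Y)


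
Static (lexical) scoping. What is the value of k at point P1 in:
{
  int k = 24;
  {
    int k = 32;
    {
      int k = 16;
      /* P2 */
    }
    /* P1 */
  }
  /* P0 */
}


k declared in the same block as P1
k = 32


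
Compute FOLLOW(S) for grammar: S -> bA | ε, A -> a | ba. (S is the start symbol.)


$ ∈ FOLLOW(S). For each A -> αBβ: add FIRST(β)\{ε} to FOLLOW(B); if β nullable, add FOLLOW(A).
FOLLOW(S) = {$}


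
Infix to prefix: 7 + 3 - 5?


left-to-right (same/higher precedence on left): tree is (- (+ 7 3) 5)
Prefix: - + 7 3 5


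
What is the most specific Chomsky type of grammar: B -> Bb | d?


Left-linear: every RHS is a terminal or one nonterminal followed by a terminal
Classification: Type 3 (Regular)


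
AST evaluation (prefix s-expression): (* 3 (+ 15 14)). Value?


Evaluate inner: (+ 15 14) = 29
Evaluate root: (* 3 29) = 87
Result: 87


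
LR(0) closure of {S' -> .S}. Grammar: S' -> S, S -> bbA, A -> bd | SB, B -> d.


Start: S' -> .S
For each item with dot before a nonterminal B, add B -> .γ for every B-production
Closure: [S' -> .S, S -> .bbA]


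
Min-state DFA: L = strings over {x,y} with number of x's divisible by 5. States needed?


Track (count of x) mod 5: states 0..4, accept at 0
Minimal DFA: 5 states


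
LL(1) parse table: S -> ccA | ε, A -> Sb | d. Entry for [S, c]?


For [S, c]: 'c' ∈ FIRST(ccA)
Entry: S -> ccA


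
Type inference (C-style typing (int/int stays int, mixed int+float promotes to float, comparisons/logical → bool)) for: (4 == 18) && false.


Operand types: bool && bool
Rule: logical operators take bool operands and yield bool
Result type: bool


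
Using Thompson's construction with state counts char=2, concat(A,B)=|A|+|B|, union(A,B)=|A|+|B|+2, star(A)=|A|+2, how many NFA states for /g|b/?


Syntax tree has 2 char leaf(s), 1 union(s), 0 star(s)
chars contribute 2×2 = 4; each union adds +2; each star adds +2
Total: 4 + 2 + 0 = 6 states


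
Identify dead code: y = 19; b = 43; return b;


y is assigned but never read
Dead: 'y = 19'


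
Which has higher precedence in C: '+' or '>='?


'+' is additive (level 9); '>=' is relational (level 7)
Higher level binds tighter
'+' has higher precedence than '>='


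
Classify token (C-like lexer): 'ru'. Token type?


Pattern: letter/underscore followed by alphanumerics, not a keyword
Type: IDENTIFIER


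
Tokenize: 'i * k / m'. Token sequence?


Scan left to right, longest-match per lexeme
Tokens: ID(i), OP(*), ID(k), OP(/), ID(m)


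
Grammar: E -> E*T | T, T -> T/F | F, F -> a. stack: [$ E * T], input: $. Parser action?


handle 'E*T' on top; lookahead ∈ FOLLOW(E) = {*, $}
Action: reduce (E -> E*T)


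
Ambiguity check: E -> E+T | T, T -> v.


precedence layered via separate nonterminal T: deterministic
Unambiguous


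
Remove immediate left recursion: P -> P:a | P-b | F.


Left-recursive alternatives: P:a, P-b; non-recursive: F
Introduce P': P -> FP', P' -> :aP' | -bP' | ε


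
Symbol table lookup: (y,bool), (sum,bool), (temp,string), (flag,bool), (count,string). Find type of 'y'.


Lookup 'y' → type bool


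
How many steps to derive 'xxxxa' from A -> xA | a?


Derivation: A => xA => xxA => xxxA => xxxxA => xxxxa
Steps: 5


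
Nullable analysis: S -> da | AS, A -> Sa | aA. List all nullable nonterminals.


A nonterminal is nullable iff some alternative derives ε (directly, or every symbol in it is nullable)
Nullable: {}


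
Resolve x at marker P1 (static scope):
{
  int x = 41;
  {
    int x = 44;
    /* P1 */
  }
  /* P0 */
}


x declared in the same block as P1
x = 44


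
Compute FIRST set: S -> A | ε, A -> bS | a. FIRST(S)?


Per alternative of S: FIRST(A) = {a, b}; FIRST(ε) = {ε}
FIRST(S) = {a, b, ε}


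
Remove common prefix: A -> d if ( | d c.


Common prefix: 'd'
Factored: A -> d A', A' -> if ( | c


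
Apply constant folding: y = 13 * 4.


13 * 4 = 52 at compile time
Optimized: y = 52


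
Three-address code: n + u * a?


Break into single-operator statements:
t1 = u * a
t2 = n + t1


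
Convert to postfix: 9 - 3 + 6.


Left to right (same or higher precedence on left)
Postfix: 9 3 - 6 +


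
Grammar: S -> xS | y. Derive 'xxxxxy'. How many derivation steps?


Derivation: S => xS => xxS => xxxS => xxxxS => xxxxxS => xxxxxy
Steps: 6


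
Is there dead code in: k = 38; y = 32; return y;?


k is assigned but never read
Dead: 'k = 38'


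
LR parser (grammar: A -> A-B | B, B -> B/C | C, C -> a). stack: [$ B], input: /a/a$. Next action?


shift '/' to continue B -> B/C
Action: shift


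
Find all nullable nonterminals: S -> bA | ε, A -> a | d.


A nonterminal is nullable iff some alternative derives ε (directly, or every symbol in it is nullable)
Nullable: {S}


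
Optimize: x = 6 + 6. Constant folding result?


6 + 6 = 12 at compile time
Optimized: x = 12


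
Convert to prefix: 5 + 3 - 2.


left-to-right (same/higher precedence on left): tree is (- (+ 5 3) 2)
Prefix: - + 5 3 2


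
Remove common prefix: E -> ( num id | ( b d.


Common prefix: '('
Factored: E -> ( E', E' -> num id | b d


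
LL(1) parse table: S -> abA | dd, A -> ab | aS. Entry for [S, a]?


For [S, a]: 'a' ∈ FIRST(abA)
Entry: S -> abA


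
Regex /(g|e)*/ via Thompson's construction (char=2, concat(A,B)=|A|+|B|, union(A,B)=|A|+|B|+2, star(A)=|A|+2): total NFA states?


Syntax tree has 2 char leaf(s), 1 union(s), 1 star(s)
chars contribute 2×2 = 4; each union adds +2; each star adds +2
Total: 4 + 2 + 2 = 8 states


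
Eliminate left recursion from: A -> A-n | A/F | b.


Left-recursive alternatives: A-n, A/F; non-recursive: b
Introduce A': A -> bA', A' -> -nA' | /FA' | ε


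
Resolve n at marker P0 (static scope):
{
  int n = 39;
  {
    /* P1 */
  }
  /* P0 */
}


n declared in the same block as P0
n = 39


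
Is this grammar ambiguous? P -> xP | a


right-linear, alternatives start with distinct terminals 'x' vs 'a': unique leftmost derivation
Unambiguous


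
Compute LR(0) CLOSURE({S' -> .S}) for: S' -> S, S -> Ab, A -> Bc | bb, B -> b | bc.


Start: S' -> .S
For each item with dot before a nonterminal B, add B -> .γ for every B-production
Closure: [S' -> .S, S -> .Ab, A -> .Bc, A -> .bb, B -> .b, B -> .bc]


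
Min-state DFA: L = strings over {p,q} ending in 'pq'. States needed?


Track the longest suffix of input matching a prefix of 'pq': 3 classes (prefixes of length 0..2)
Minimal DFA: 3 states


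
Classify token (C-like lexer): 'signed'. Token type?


Pattern: reserved word
Type: KEYWORD


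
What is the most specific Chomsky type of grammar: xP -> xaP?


LHS has context (more than one symbol) and |LHS| ≤ |RHS|
Classification: Type 1 (Context-Sensitive)


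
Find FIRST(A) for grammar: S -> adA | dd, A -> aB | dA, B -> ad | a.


Per alternative of A: FIRST(aB) = {a}; FIRST(dA) = {d}
FIRST(A) = {a, d}


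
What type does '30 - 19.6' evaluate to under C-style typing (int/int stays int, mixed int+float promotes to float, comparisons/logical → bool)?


Operand types: int - float
Rule: mixed int/float promotes to float; int/int stays int
Result type: float


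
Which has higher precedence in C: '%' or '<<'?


'%' is multiplicative (level 10); '<<' is shift (level 8)
Higher level binds tighter
'%' has higher precedence than '<<'


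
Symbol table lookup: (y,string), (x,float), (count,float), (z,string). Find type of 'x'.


Lookup 'x' → type float


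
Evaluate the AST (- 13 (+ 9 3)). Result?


Evaluate inner: (+ 9 3) = 12
Evaluate root: (- 13 12) = 1
Result: 1


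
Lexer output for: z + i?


Scan left to right, longest-match per lexeme
Tokens: ID(z), OP(+), ID(i)


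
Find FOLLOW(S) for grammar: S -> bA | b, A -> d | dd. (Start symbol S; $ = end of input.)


$ ∈ FOLLOW(S). For each A -> αBβ: add FIRST(β)\{ε} to FOLLOW(B); if β nullable, add FOLLOW(A).
FOLLOW(S) = {$}


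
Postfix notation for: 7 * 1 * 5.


Left to right (same or higher precedence on left)
Postfix: 7 1 * 5 *


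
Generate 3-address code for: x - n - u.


Break into single-operator statements:
t1 = x - n
t2 = t1 - u


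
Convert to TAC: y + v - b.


Break into single-operator statements:
t1 = y + v
t2 = t1 - b


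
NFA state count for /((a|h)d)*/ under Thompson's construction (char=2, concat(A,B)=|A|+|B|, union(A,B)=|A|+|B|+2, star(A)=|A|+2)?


Syntax tree has 3 char leaf(s), 1 union(s), 1 star(s)
chars contribute 3×2 = 6; each union adds +2; each star adds +2
Total: 6 + 2 + 2 = 10 states


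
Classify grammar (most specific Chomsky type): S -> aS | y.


Right-linear: every RHS is a terminal or a terminal followed by one nonterminal
Classification: Type 3 (Regular)


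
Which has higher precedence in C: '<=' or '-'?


'-' is additive (level 9); '<=' is relational (level 7)
Higher level binds tighter
'-' has higher precedence than '<='


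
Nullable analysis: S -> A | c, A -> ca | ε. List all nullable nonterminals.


A nonterminal is nullable iff some alternative derives ε (directly, or every symbol in it is nullable)
Nullable: {A, S}


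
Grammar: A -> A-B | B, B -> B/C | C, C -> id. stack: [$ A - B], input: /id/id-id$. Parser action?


'/' can extend B; shift to build B -> B/C
Action: shift


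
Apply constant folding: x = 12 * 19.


12 * 19 = 228 at compile time
Optimized: x = 228


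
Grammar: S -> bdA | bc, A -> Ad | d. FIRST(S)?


Per alternative of S: FIRST(bdA) = {b}; FIRST(bc) = {b}
FIRST(S) = {b}


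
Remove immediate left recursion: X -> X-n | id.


Left-recursive alternatives: X-n; non-recursive: id
Introduce X': X -> idX', X' -> -nX' | ε


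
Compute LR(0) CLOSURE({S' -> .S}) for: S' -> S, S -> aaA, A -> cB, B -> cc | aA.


Start: S' -> .S
For each item with dot before a nonterminal B, add B -> .γ for every B-production
Closure: [S' -> .S, S -> .aaA]


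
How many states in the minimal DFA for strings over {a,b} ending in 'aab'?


Track the longest suffix of input matching a prefix of 'aab': 4 classes (prefixes of length 0..3)
Minimal DFA: 4 states


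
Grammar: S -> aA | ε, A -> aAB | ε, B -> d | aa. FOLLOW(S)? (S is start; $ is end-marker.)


$ ∈ FOLLOW(S). For each A -> αBβ: add FIRST(β)\{ε} to FOLLOW(B); if β nullable, add FOLLOW(A).
FOLLOW(S) = {$}


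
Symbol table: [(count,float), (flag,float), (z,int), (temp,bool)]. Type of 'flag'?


Lookup 'flag' → type float


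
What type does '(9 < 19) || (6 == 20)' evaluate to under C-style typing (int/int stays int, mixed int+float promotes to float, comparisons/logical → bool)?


Operand types: bool || bool
Rule: logical operators take bool operands and yield bool
Result type: bool


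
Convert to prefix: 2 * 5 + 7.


left-to-right (same/higher precedence on left): tree is (+ (* 2 5) 7)
Prefix: + * 2 5 7


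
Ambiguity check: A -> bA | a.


right-linear, alternatives start with distinct terminals 'b' vs 'a': unique leftmost derivation
Unambiguous


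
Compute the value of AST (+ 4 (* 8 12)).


Evaluate inner: (* 8 12) = 96
Evaluate root: (+ 4 96) = 100
Result: 100


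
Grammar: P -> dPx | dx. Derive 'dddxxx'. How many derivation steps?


Derivation: P => dPx => ddPxx => dddxxx
Steps: 3


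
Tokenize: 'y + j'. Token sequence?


Scan left to right, longest-match per lexeme
Tokens: ID(y), OP(+), ID(j)


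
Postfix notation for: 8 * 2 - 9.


Left to right (same or higher precedence on left)
Postfix: 8 2 * 9 -


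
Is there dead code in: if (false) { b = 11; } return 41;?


condition is constant false, so the whole block is unreachable
Dead: 'if (false) { b = 11; }'


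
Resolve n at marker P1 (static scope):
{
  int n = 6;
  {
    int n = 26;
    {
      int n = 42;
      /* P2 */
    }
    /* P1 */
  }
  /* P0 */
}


n declared in the same block as P1
n = 26


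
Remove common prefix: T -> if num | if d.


Common prefix: 'if'
Factored: T -> if T', T' -> num | d


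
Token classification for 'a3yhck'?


Pattern: letter/underscore followed by alphanumerics, not a keyword
Type: IDENTIFIER


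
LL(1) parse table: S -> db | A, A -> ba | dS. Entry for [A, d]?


For [A, d]: 'd' ∈ FIRST(dS)
Entry: A -> dS


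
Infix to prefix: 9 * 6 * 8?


left-to-right (same/higher precedence on left): tree is (* (* 9 6) 8)
Prefix: * * 9 6 8


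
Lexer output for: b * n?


Scan left to right, longest-match per lexeme
Tokens: ID(b), OP(*), ID(n)


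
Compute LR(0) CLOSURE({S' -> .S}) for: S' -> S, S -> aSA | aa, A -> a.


Start: S' -> .S
For each item with dot before a nonterminal B, add B -> .γ for every B-production
Closure: [S' -> .S, S -> .aSA, S -> .aa]


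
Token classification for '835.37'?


Pattern: digits with a decimal point
Type: FLOAT_LITERAL


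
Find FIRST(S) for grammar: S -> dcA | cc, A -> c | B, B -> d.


Per alternative of S: FIRST(dcA) = {d}; FIRST(cc) = {c}
FIRST(S) = {c, d}


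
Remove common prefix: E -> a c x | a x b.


Common prefix: 'a'
Factored: E -> a E', E' -> c x | x b


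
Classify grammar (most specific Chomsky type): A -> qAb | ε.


Single nonterminal LHS, but q^n b^n is not regular
Classification: Type 2 (Context-Free)


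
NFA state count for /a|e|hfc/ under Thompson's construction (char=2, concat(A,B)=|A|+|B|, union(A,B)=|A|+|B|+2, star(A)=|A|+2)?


Syntax tree has 5 char leaf(s), 2 union(s), 0 star(s)
chars contribute 5×2 = 10; each union adds +2; each star adds +2
Total: 10 + 4 + 0 = 14 states


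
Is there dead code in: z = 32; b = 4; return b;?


z is assigned but never read
Dead: 'z = 32'


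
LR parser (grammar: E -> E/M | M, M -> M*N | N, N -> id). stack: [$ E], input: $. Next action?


start symbol E on stack, input exhausted
Action: accept


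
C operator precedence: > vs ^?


'>' is relational (level 7); '^' is bitwise XOR (level 4)
Higher level binds tighter
'>' has higher precedence than '^'


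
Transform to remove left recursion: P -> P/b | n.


Left-recursive alternatives: P/b; non-recursive: n
Introduce P': P -> nP', P' -> /bP' | ε


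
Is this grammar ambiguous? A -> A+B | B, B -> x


precedence layered via separate nonterminal B: deterministic
Unambiguous


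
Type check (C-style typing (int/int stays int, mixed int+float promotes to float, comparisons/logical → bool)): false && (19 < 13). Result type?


Operand types: bool && bool
Rule: logical operators take bool operands and yield bool
Result type: bool


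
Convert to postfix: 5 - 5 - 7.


Left to right (same or higher precedence on left)
Postfix: 5 5 - 7 -


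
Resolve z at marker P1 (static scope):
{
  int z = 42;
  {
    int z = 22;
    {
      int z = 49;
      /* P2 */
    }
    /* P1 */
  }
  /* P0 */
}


z declared in the same block as P1
z = 22


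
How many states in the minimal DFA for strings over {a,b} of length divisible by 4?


Track length mod 4: states 0..3, accept at 0
Minimal DFA: 4 states


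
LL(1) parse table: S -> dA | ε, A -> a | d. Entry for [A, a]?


For [A, a]: 'a' ∈ FIRST(a)
Entry: A -> a


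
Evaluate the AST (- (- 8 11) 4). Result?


Evaluate inner: (- 8 11) = -3
Evaluate root: (- -3 4) = -7
Result: -7


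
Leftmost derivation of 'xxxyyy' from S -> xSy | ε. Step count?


Derivation: S => xSy => xxSyy => xxxSyyy => xxxyyy
Steps: 4


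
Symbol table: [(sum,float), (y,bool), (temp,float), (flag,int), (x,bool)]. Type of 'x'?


Lookup 'x' → type bool


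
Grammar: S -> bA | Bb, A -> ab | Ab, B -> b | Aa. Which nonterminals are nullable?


A nonterminal is nullable iff some alternative derives ε (directly, or every symbol in it is nullable)
Nullable: {}


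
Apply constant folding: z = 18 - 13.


18 - 13 = 5 at compile time
Optimized: z = 5


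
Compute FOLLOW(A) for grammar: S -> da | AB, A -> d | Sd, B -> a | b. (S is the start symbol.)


$ ∈ FOLLOW(S). For each A -> αBβ: add FIRST(β)\{ε} to FOLLOW(B); if β nullable, add FOLLOW(A).
FOLLOW(A) = {a, b}


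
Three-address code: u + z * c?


Break into single-operator statements:
t1 = z * c
t2 = u + t1


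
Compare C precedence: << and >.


'<<' is shift (level 8); '>' is relational (level 7)
Higher level binds tighter
'<<' has higher precedence than '>'


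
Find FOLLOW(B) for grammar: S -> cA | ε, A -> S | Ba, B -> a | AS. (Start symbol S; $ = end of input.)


$ ∈ FOLLOW(S). For each A -> αBβ: add FIRST(β)\{ε} to FOLLOW(B); if β nullable, add FOLLOW(A).
FOLLOW(B) = {a}


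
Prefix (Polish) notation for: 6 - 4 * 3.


'*' binds tighter: tree is (- 6 (* 4 3))
Prefix: - 6 * 4 3


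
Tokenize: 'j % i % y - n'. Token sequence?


Scan left to right, longest-match per lexeme
Tokens: ID(j), OP(%), ID(i), OP(%), ID(y), OP(-), ID(n)


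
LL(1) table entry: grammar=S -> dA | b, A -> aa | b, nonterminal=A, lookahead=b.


For [A, b]: 'b' ∈ FIRST(b)
Entry: A -> b


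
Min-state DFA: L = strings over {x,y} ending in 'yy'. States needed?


Track the longest suffix of input matching a prefix of 'yy': 3 classes (prefixes of length 0..2)
Minimal DFA: 3 states


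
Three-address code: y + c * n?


Break into single-operator statements:
t1 = c * n
t2 = y + t1


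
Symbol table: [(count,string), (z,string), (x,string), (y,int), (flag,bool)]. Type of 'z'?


Lookup 'z' → type string


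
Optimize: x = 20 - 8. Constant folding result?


20 - 8 = 12 at compile time
Optimized: x = 12


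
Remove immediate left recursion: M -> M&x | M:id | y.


Left-recursive alternatives: M&x, M:id; non-recursive: y
Introduce M': M -> yM', M' -> &xM' | :idM' | ε


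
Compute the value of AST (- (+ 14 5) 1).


Evaluate inner: (+ 14 5) = 19
Evaluate root: (- 19 1) = 18
Result: 18


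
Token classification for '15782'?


Pattern: digits only
Type: INTEGER_LITERAL


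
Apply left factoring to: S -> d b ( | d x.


Common prefix: 'd'
Factored: S -> d S', S' -> b ( | x


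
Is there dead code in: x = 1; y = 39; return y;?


x is assigned but never read
Dead: 'x = 1'


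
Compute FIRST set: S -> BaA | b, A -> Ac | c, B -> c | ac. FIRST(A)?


Per alternative of A: FIRST(Ac) = {c}; FIRST(c) = {c}
FIRST(A) = {c}


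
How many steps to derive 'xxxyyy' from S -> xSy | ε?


Derivation: S => xSy => xxSyy => xxxSyyy => xxxyyy
Steps: 4


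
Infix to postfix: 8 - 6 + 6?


Left to right (same or higher precedence on left)
Postfix: 8 6 - 6 +


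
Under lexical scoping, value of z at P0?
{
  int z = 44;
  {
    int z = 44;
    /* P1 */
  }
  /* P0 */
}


z declared in the same block as P0
z = 44


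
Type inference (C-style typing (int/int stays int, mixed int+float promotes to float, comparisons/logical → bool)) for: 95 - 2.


Operand types: int - int
Rule: mixed int/float promotes to float; int/int stays int
Result type: int


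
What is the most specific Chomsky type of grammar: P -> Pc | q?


Left-linear: every RHS is a terminal or one nonterminal followed by a terminal
Classification: Type 3 (Regular)


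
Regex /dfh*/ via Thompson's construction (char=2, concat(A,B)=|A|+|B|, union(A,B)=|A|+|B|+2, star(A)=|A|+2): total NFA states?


Syntax tree has 3 char leaf(s), 0 union(s), 1 star(s)
chars contribute 3×2 = 6; each union adds +2; each star adds +2
Total: 6 + 0 + 2 = 8 states


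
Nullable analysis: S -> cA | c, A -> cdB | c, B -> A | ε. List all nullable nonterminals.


A nonterminal is nullable iff some alternative derives ε (directly, or every symbol in it is nullable)
Nullable: {B}


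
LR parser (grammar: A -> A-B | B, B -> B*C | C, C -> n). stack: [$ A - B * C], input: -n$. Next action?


handle 'B*C' on top
Action: reduce (B -> B*C)


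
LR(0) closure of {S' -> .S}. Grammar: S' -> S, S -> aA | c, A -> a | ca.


Start: S' -> .S
For each item with dot before a nonterminal B, add B -> .γ for every B-production
Closure: [S' -> .S, S -> .aA, S -> .c]


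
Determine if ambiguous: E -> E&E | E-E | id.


'id&id-id' has two parse trees (no precedence encoded between & and -)
Ambiguous


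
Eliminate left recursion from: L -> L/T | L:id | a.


Left-recursive alternatives: L/T, L:id; non-recursive: a
Introduce L': L -> aL', L' -> /TL' | :idL' | ε


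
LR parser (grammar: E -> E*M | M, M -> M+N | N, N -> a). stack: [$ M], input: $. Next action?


lookahead ∉ {+} so M won't extend; reduce E -> M
Action: reduce (E -> M)


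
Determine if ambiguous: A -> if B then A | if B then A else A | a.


dangling else: 'if B then if B then a else a' parses two ways
Ambiguous


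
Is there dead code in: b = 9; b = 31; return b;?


first assignment to b is overwritten before any read
Dead: 'b = 9'


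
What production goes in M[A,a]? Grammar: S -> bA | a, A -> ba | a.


For [A, a]: 'a' ∈ FIRST(a)
Entry: A -> a


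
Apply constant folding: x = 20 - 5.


20 - 5 = 15 at compile time
Optimized: x = 15


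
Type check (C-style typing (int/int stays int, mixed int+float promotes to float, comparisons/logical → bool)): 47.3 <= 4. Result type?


Operand types: float <= int
Rule: comparison yields bool
Result type: bool


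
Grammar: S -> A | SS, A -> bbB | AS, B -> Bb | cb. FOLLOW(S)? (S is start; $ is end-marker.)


$ ∈ FOLLOW(S). For each A -> αBβ: add FIRST(β)\{ε} to FOLLOW(B); if β nullable, add FOLLOW(A).
FOLLOW(S) = {$, b}


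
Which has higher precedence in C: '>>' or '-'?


'-' is additive (level 9); '>>' is shift (level 8)
Higher level binds tighter
'-' has higher precedence than '>>'


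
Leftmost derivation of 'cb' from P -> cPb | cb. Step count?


Derivation: P => cb
Steps: 1


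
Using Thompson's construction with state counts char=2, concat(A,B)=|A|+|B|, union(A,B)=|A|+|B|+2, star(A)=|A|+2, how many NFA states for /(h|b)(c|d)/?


Syntax tree has 4 char leaf(s), 2 union(s), 0 star(s)
chars contribute 4×2 = 8; each union adds +2; each star adds +2
Total: 8 + 4 + 0 = 12 states


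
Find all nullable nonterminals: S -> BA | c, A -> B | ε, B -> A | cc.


A nonterminal is nullable iff some alternative derives ε (directly, or every symbol in it is nullable)
Nullable: {A, B, S}


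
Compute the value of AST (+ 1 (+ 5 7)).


Evaluate inner: (+ 5 7) = 12
Evaluate root: (+ 1 12) = 13
Result: 13


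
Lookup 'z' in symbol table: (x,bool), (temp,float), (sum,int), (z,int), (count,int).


Lookup 'z' → type int


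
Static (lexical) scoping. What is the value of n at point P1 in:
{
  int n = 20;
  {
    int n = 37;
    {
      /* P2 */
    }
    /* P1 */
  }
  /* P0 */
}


n declared in the same block as P1
n = 37


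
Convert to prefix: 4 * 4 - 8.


left-to-right (same/higher precedence on left): tree is (- (* 4 4) 8)
Prefix: - * 4 4 8


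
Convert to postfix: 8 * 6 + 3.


Left to right (same or higher precedence on left)
Postfix: 8 6 * 3 +


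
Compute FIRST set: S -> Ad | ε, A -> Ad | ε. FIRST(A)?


Per alternative of A: FIRST(Ad) = {d}; FIRST(ε) = {ε}
FIRST(A) = {d, ε}


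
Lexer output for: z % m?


Scan left to right, longest-match per lexeme
Tokens: ID(z), OP(%), ID(m)


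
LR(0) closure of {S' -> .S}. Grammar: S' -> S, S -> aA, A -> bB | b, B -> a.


Start: S' -> .S
For each item with dot before a nonterminal B, add B -> .γ for every B-production
Closure: [S' -> .S, S -> .aA]


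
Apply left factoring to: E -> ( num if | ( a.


Common prefix: '('
Factored: E -> ( E', E' -> num if | a


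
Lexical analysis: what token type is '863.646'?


Pattern: digits with a decimal point
Type: FLOAT_LITERAL


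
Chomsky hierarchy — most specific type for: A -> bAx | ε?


Single nonterminal LHS, but b^n x^n is not regular
Classification: Type 2 (Context-Free)


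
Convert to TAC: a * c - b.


Break into single-operator statements:
t1 = a * c
t2 = t1 - b
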